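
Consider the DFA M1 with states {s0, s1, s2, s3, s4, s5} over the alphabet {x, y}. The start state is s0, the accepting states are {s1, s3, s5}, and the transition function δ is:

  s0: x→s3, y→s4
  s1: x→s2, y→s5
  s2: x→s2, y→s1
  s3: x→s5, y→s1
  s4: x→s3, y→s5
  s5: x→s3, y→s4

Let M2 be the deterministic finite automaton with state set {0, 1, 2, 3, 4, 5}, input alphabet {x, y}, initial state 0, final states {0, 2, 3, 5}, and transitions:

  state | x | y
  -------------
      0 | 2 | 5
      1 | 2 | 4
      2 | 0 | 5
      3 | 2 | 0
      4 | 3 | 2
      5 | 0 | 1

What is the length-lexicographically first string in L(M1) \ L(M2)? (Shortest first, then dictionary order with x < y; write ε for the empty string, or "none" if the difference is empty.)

The string yy is accepted by M1 but not by M2.
No shorter string lies in the difference, and yy is the lexicographically first length-2 string in L(M1) \ L(M2).

yy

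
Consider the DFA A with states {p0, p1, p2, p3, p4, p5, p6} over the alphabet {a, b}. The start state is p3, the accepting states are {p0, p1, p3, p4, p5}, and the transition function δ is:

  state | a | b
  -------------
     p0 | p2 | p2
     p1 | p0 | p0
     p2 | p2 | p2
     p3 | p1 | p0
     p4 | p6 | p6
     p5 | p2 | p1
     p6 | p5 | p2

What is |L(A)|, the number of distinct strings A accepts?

5

The useful subgraph on states {p0, p1, p3} is acyclic, so L(A) is finite; the longest accepting path visits 3 useful states, giving maximum string length 2.
Counting accepting paths from p3 by length: 1 of length 0, 2 of length 1, 2 of length 2. Total 5.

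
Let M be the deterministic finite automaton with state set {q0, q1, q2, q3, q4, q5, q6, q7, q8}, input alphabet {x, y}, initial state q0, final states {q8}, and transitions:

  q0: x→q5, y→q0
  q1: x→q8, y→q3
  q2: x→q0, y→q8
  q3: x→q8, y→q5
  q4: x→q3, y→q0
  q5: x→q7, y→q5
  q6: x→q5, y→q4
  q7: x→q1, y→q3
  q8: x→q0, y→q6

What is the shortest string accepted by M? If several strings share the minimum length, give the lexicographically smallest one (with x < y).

xxxx

A breadth-first search from q0 reaches an accepting state first via the path q0 → q5 → q7 → q1 → q8 on input xxxx.
No string of length < 4 is accepted (BFS exhausts all shorter strings without reaching an accepting state), and xxxx is the lexicographically least accepting string of length 4.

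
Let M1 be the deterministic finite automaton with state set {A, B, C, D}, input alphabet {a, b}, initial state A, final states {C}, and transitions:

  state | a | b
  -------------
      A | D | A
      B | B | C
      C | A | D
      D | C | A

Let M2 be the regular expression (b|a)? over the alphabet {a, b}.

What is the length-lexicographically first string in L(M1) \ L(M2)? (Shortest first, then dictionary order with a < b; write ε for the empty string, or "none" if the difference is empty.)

The string aa is accepted by M1 but not by M2.
No shorter string lies in the difference, and aa is the lexicographically first length-2 string in L(M1) \ L(M2).

aa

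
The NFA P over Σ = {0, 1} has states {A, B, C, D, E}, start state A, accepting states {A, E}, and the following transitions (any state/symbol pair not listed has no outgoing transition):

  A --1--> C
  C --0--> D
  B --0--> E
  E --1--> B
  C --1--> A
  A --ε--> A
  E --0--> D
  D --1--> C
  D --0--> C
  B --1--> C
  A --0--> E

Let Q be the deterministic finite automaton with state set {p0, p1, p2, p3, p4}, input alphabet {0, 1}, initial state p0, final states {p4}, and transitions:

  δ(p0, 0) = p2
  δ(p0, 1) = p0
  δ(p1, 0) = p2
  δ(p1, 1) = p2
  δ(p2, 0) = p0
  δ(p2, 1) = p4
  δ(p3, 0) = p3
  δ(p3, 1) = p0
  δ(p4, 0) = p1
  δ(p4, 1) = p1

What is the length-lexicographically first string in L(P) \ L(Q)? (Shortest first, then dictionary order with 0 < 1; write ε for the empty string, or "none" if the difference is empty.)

ε

The empty string ε is accepted by P but not by Q.
Since ε is the unique shortest string, it is the required witness.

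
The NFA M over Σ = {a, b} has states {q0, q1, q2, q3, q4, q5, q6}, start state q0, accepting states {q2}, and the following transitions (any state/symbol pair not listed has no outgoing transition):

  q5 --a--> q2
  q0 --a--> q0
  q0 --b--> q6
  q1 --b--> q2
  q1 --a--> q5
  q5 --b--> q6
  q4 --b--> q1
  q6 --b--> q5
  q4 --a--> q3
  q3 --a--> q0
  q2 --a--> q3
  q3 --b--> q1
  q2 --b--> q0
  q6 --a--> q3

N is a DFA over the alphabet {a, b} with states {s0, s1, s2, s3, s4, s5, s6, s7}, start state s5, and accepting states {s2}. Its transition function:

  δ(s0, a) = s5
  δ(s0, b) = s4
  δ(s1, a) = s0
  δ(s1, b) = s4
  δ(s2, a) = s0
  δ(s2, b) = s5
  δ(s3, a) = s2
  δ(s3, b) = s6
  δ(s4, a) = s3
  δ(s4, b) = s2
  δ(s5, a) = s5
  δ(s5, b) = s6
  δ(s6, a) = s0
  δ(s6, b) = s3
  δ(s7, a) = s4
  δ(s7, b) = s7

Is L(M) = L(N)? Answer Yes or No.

Exploring the product automaton M × N from the start pair (q0, s5), following both machines on each input symbol, reaches 6 state pairs: (q0, s5), (q6, s6), (q3, s0), (q5, s3), (q1, s4), (q2, s2).
M accepts in {q2} and N accepts in {s2}. In every reachable pair the two components are either both accepting — (q2, s2) — or both non-accepting, so no string is accepted by exactly one of the machines: L(M) \ L(N) and L(N) \ L(M) are both empty.
Hence every string is accepted by M iff it is accepted by N, and the two languages coincide.

Yes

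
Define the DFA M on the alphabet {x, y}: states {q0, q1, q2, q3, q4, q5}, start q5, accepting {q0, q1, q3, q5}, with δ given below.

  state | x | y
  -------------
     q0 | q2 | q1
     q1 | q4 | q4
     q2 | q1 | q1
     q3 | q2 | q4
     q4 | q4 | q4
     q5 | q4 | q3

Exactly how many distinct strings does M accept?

The useful subgraph on states {q1, q2, q3, q5} is acyclic, so L(M) is finite; the longest accepting path visits 4 useful states, giving maximum string length 3.
Counting accepting paths from q5 by length: 1 of length 0, 1 of length 1, 2 of length 3. Total 4.

4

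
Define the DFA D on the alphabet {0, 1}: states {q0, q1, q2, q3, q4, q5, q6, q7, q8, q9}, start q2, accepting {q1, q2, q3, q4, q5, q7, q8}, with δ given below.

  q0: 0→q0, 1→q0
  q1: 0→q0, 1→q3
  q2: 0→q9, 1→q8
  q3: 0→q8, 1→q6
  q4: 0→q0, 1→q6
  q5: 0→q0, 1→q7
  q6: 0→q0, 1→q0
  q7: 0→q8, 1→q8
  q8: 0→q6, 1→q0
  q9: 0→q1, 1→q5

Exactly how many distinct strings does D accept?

9

The useful subgraph on states {q1, q2, q3, q5, q7, q8, q9} is acyclic, so L(D) is finite; the longest accepting path visits 5 useful states, giving maximum string length 4.
Counting accepting paths from q2 by length: 1 of length 0, 1 of length 1, 2 of length 2, 2 of length 3, 3 of length 4. Total 9.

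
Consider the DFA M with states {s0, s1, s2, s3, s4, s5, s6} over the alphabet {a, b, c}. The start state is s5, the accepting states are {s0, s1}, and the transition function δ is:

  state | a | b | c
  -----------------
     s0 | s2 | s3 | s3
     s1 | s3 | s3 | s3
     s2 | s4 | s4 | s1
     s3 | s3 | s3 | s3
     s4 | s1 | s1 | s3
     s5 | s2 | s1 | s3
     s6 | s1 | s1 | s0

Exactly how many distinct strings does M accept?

6

The useful subgraph on states {s1, s2, s4, s5} is acyclic, so L(M) is finite; the longest accepting path visits 4 useful states, giving maximum string length 3.
Counting accepting paths from s5 by length: 1 of length 1, 1 of length 2, 4 of length 3. Total 6.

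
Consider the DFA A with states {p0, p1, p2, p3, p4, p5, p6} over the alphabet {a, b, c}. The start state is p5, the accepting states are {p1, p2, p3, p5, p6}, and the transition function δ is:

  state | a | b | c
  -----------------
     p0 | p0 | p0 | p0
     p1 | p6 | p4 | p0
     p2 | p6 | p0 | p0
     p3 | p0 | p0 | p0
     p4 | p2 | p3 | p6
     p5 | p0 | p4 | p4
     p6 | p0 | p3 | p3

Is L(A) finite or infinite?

The useful states (reachable from p5 and able to reach an accepting state) are {p2, p3, p4, p5, p6}.
Restricted to these states the transition graph has no cycle, so every accepting path has bounded length and L is finite.

finite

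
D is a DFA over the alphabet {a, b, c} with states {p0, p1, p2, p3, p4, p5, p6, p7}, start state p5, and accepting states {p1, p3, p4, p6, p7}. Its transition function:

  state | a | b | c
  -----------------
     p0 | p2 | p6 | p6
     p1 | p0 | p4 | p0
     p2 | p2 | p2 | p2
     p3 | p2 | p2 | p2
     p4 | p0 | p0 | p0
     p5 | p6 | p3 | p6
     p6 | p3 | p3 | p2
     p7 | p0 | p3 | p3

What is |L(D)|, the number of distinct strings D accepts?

The useful subgraph on states {p3, p5, p6} is acyclic, so L(D) is finite; the longest accepting path visits 3 useful states, giving maximum string length 2.
Counting accepting paths from p5 by length: 3 of length 1, 4 of length 2. Total 7.

7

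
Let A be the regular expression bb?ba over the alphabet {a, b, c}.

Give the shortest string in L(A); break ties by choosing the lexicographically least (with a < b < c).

bba

By inspection of the expression, no string of length less than 3 matches, and bba is the lexicographically first match of length 3.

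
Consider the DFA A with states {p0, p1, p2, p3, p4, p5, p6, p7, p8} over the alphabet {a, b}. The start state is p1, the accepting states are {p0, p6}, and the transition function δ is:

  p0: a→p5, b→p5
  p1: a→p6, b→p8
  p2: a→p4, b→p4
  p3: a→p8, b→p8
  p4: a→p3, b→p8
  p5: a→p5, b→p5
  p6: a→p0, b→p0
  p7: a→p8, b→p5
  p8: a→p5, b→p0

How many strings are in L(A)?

The useful subgraph on states {p0, p1, p6, p8} is acyclic, so L(A) is finite; the longest accepting path visits 3 useful states, giving maximum string length 2.
Counting accepting paths from p1 by length: 1 of length 1, 3 of length 2. Total 4.

4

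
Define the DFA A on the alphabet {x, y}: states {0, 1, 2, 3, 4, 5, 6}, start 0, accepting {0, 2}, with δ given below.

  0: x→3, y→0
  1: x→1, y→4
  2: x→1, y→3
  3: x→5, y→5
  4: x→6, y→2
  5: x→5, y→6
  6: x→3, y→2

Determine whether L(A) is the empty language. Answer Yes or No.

The empty string ε is accepted: the run 0 ends in the accepting state 0.
Since at least one string is accepted, L(A) is not empty.

No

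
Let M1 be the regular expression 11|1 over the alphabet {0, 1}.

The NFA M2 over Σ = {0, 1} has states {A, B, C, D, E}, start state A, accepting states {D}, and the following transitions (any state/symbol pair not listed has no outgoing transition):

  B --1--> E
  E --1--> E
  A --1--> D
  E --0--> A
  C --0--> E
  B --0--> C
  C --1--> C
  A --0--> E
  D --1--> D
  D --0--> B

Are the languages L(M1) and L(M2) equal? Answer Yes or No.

No

The string 001 is accepted by M2 but rejected by M1.
So L(M1) ≠ L(M2).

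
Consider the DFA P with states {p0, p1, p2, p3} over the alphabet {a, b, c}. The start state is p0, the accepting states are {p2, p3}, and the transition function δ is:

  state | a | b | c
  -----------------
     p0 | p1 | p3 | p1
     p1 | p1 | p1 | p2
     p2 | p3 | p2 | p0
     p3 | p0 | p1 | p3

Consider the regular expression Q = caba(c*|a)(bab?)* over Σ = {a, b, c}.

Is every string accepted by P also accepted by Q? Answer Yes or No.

No

The string b is in L(P) but not in L(Q).
So L(P) ⊄ L(Q).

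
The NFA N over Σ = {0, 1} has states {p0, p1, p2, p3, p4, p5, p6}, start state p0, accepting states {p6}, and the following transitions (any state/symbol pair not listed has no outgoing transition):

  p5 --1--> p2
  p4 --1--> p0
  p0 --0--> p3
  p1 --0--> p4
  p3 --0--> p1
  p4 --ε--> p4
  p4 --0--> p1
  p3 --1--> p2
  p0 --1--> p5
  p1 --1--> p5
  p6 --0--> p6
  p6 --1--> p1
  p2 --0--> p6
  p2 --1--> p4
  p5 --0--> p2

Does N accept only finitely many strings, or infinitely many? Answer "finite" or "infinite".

infinite

State p0 is reachable from the start and can reach an accepting state, and it lies on the cycle p0 → p3 → p1 → p4 → p0.
Traversing that cycle any number of times yields accepted strings of unbounded length, so the language is infinite.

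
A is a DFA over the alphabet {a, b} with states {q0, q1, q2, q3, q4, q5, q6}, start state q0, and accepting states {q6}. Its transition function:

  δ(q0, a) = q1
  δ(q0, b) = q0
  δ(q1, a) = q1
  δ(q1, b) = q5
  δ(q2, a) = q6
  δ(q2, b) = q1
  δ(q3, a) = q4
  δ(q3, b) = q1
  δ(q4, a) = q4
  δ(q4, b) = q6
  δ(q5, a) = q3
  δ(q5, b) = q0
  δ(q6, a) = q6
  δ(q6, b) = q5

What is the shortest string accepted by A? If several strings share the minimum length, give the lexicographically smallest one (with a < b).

abaab

A breadth-first search from q0 reaches an accepting state first via the path q0 → q1 → q5 → q3 → q4 → q6 on input abaab.
No string of length < 5 is accepted (BFS exhausts all shorter strings without reaching an accepting state), and abaab is the lexicographically least accepting string of length 5.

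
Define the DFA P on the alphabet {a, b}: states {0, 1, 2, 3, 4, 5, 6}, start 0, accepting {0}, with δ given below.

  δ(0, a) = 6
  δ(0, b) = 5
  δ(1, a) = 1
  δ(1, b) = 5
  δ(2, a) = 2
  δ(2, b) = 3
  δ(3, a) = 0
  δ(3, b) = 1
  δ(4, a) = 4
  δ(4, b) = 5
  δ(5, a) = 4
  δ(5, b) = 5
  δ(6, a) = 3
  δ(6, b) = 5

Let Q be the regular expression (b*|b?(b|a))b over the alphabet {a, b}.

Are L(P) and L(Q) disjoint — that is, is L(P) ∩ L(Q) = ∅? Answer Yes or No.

Yes

Converting the expression Q to a DFA (subset construction, then merging equivalent states) gives the minimal DFA with states {q0, q1, q2, q3, q4, q5}, start state q0, accepting states {q2, q4, q5} and transitions q0: a→q1, b→q2; q1: a→q3, b→q4; q2: a→q1, b→q5; q3: a→q3, b→q3; q4: a→q3, b→q3; q5: a→q3, b→q5.
Exploring the product automaton P × Q from the start pair (0, q0), following both machines on each input symbol, reaches 12 state pairs: (0, q0), (6, q1), (5, q2), (3, q3), (5, q4), (4, q1), (5, q5), (0, q3), (1, q3), (4, q3), (5, q3), (6, q3).
P accepts in {0} and Q accepts in {q2, q4, q5}; no reachable pair has both components accepting, so no string drives both machines to acceptance simultaneously and L(P) ∩ L(Q) = ∅.
So no string is accepted by both, and the intersection is empty.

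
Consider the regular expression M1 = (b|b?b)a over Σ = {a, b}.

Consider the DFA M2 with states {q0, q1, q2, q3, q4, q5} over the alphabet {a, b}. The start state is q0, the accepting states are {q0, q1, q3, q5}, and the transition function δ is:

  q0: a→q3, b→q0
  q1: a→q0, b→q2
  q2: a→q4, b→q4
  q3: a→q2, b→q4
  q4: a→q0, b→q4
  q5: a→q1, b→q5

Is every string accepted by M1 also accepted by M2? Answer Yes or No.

Converting the expression M1 to a DFA (subset construction, then merging equivalent states) gives the minimal DFA with states {r0, r1, r2, r3, r4}, start state r0, accepting states {r3} and transitions r0: a→r1, b→r2; r1: a→r1, b→r1; r2: a→r3, b→r4; r3: a→r1, b→r1; r4: a→r3, b→r1.
Exploring the product automaton M1 × M2 from the start pair (r0, q0), following both machines on each input symbol, reaches 8 state pairs: (r0, q0), (r1, q3), (r2, q0), (r1, q2), (r1, q4), (r3, q3), (r4, q0), (r1, q0).
M1 accepts in {r3} and M2 accepts in {q0, q1, q3, q5}. The reachable pairs whose M1-component is accepting are (r3, q3); in each of them the M2-component is accepting too, so the product for L(M1) \ L(M2) (M1-component accepting, M2-component rejecting) has no reachable accepting pair and the difference is empty.
Hence every string in L(M1) is also in L(M2).

Yes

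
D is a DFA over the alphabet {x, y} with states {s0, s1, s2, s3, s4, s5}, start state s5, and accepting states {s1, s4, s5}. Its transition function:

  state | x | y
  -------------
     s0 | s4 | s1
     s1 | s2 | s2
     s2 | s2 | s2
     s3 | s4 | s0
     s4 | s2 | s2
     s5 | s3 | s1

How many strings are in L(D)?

The useful subgraph on states {s0, s1, s3, s4, s5} is acyclic, so L(D) is finite; the longest accepting path visits 4 useful states, giving maximum string length 3.
Counting accepting paths from s5 by length: 1 of length 0, 1 of length 1, 1 of length 2, 2 of length 3. Total 5.

5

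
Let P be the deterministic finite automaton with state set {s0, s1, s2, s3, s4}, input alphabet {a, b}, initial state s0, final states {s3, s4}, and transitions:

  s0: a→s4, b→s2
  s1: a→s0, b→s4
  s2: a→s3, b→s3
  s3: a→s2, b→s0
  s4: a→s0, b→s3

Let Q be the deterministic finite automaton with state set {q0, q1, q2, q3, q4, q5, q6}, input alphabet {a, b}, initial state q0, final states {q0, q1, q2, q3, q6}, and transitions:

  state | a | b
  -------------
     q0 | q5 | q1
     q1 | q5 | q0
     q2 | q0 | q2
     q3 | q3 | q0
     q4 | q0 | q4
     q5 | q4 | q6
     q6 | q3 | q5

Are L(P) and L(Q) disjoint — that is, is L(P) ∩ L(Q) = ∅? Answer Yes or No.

No

The string ab is accepted by both P and Q.
Hence L(P) ∩ L(Q) ≠ ∅.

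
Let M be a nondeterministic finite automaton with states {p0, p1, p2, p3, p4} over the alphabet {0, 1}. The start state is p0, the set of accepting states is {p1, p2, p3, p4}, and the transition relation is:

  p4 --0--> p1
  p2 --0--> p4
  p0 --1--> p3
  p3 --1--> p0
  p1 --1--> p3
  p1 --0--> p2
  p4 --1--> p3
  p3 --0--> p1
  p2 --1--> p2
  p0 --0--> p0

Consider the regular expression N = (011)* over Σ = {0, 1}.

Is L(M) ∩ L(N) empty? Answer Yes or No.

Yes

Converting the expression N to a DFA (subset construction, then merging equivalent states) gives the minimal DFA with states {n0, n1, n2, n3}, start state n0, accepting states {n0} and transitions n0: 0→n1, 1→n2; n1: 0→n2, 1→n3; n2: 0→n2, 1→n2; n3: 0→n2, 1→n0.
Exploring the product automaton M × N from the start pair (p0, n0), following both machines on each input symbol, reaches 8 state pairs: (p0, n0), (p0, n1), (p3, n2), (p0, n2), (p3, n3), (p1, n2), (p2, n2), (p4, n2).
M accepts in {p1, p2, p3, p4} and N accepts in {n0}; no reachable pair has both components accepting, so no string drives both machines to acceptance simultaneously and L(M) ∩ L(N) = ∅.
So no string is accepted by both, and the intersection is empty.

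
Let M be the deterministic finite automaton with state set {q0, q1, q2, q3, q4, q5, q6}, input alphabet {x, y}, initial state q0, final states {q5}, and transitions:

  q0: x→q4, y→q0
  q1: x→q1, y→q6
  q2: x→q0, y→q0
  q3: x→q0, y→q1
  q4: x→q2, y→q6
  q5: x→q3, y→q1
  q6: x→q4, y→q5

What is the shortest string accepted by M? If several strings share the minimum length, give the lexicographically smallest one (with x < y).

A breadth-first search from q0 reaches an accepting state first via the path q0 → q4 → q6 → q5 on input xyy.
No string of length < 3 is accepted (BFS exhausts all shorter strings without reaching an accepting state), and xyy is the lexicographically least accepting string of length 3.

xyy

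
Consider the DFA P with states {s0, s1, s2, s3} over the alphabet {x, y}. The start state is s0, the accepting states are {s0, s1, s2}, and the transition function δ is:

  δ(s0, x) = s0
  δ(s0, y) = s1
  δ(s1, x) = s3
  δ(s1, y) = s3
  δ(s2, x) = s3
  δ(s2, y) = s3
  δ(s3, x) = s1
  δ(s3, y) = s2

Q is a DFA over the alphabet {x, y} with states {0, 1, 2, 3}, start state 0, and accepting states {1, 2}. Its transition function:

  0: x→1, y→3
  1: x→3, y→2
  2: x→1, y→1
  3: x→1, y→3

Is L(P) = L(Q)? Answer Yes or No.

The empty string ε is accepted by P but rejected by Q.
So L(P) ≠ L(Q).

No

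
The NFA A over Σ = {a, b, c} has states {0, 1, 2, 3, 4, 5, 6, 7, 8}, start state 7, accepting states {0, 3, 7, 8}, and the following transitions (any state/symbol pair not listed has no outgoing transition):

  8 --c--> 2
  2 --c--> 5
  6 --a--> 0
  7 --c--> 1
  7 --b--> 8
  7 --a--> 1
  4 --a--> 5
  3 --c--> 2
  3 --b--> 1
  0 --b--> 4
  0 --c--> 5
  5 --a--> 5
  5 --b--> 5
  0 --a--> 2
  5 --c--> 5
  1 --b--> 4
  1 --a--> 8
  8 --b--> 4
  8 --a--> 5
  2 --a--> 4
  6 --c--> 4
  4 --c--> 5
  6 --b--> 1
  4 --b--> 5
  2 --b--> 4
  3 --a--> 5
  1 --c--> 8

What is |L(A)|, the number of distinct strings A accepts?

6

The useful subgraph on states {1, 7, 8} is acyclic, so L(A) is finite; the longest accepting path visits 3 useful states, giving maximum string length 2.
Counting accepting paths from 7 by length: 1 of length 0, 1 of length 1, 4 of length 2. Total 6.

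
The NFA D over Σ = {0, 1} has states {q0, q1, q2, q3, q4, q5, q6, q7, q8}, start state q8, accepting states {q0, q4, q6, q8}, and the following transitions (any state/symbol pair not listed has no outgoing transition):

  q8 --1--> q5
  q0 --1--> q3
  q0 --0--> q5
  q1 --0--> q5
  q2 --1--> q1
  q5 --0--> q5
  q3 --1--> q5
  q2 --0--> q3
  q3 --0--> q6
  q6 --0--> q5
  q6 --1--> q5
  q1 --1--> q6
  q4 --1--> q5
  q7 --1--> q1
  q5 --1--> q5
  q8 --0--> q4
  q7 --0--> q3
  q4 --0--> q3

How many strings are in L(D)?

The useful subgraph on states {q3, q4, q6, q8} is acyclic, so L(D) is finite; the longest accepting path visits 4 useful states, giving maximum string length 3.
Counting accepting paths from q8 by length: 1 of length 0, 1 of length 1, 1 of length 3. Total 3.

3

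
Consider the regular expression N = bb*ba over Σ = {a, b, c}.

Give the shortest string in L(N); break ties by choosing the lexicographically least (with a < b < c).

bba

By inspection of the expression, no string of length less than 3 matches, and bba is the lexicographically first match of length 3.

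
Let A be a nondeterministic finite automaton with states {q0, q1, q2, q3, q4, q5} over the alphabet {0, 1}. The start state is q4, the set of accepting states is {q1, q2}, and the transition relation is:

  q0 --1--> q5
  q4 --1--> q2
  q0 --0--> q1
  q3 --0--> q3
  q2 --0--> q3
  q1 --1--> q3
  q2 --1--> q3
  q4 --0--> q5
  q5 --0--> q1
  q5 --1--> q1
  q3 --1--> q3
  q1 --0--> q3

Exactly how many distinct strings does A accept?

The useful subgraph on states {q1, q2, q4, q5} is acyclic, so L(A) is finite; the longest accepting path visits 3 useful states, giving maximum string length 2.
Counting accepting paths from q4 by length: 1 of length 1, 2 of length 2. Total 3.

3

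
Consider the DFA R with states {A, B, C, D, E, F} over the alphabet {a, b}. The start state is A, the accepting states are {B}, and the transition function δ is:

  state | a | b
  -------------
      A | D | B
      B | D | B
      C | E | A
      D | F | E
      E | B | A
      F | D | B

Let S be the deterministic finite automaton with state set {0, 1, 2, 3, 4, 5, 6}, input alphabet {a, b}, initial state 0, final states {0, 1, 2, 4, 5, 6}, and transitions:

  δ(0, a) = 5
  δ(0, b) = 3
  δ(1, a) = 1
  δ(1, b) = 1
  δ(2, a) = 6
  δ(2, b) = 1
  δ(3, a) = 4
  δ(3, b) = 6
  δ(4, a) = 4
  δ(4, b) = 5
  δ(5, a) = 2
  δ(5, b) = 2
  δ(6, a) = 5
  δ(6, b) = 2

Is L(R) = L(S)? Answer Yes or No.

The string b is accepted by R but rejected by S.
So L(R) ≠ L(S).

No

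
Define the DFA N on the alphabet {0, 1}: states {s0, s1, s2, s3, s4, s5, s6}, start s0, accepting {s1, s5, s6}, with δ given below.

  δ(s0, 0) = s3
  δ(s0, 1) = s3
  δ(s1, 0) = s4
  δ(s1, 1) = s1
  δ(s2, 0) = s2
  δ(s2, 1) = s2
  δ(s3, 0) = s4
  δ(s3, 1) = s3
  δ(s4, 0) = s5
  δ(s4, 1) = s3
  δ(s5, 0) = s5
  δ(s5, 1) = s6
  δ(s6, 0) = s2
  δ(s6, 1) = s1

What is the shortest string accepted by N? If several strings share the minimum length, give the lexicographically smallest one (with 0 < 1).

A breadth-first search from s0 reaches an accepting state first via the path s0 → s3 → s4 → s5 on input 000.
No string of length < 3 is accepted (BFS exhausts all shorter strings without reaching an accepting state), and 000 is the lexicographically least accepting string of length 3.

000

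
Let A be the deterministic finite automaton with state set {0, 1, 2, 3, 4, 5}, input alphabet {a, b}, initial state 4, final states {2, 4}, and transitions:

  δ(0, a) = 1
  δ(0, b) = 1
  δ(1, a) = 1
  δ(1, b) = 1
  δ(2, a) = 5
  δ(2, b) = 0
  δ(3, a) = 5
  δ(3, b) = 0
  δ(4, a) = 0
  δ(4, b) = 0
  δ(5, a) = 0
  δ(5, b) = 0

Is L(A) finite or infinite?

The useful states (reachable from 4 and able to reach an accepting state) are {4}.
Restricted to these states the transition graph has no cycle, so every accepting path has bounded length and L is finite.

finite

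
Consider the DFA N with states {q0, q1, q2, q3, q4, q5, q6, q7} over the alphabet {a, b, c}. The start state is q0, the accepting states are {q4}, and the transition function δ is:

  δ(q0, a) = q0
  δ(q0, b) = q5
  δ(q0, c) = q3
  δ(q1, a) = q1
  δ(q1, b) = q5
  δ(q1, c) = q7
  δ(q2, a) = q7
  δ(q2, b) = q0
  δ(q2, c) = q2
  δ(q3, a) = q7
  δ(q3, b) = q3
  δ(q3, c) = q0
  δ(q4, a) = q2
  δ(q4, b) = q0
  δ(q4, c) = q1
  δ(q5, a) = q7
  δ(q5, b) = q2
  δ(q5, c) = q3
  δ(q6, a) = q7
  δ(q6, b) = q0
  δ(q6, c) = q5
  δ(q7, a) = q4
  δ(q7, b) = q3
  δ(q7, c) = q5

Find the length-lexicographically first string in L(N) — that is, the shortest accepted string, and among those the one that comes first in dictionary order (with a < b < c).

baa

A breadth-first search from q0 reaches an accepting state first via the path q0 → q5 → q7 → q4 on input baa.
No string of length < 3 is accepted (BFS exhausts all shorter strings without reaching an accepting state), and baa is the lexicographically least accepting string of length 3.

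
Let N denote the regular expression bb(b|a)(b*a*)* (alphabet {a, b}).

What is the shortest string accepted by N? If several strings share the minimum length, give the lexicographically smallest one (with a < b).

By inspection of the expression, no string of length less than 3 matches, and bba is the lexicographically first match of length 3.

bba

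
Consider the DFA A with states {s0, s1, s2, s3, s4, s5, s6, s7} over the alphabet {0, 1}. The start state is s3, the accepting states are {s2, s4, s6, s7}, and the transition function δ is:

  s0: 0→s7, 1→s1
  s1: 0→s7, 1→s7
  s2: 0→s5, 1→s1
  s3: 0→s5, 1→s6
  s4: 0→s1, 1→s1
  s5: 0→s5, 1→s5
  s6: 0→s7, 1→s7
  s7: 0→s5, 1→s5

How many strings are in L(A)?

3

The useful subgraph on states {s3, s6, s7} is acyclic, so L(A) is finite; the longest accepting path visits 3 useful states, giving maximum string length 2.
Counting accepting paths from s3 by length: 1 of length 1, 2 of length 2. Total 3.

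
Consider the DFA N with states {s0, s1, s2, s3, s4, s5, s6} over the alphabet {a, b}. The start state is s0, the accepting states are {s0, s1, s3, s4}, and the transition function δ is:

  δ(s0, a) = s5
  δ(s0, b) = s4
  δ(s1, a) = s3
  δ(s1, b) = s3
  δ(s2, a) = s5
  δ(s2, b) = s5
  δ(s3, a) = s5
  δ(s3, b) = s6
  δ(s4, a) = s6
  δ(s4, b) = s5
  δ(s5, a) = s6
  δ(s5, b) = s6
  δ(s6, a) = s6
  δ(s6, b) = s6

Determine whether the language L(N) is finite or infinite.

The useful states (reachable from s0 and able to reach an accepting state) are {s0, s4}.
Restricted to these states the transition graph has no cycle, so every accepting path has bounded length and L is finite.

finite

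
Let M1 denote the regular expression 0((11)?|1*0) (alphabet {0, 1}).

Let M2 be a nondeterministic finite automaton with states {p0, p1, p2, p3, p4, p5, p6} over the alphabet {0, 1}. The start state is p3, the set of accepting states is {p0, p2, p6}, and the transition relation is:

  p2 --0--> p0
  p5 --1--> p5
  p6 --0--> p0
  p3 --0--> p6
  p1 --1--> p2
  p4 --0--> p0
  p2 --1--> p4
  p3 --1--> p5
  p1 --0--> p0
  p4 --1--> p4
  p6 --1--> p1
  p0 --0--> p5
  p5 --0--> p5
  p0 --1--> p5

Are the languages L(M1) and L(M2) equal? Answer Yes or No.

Converting the expression M1 to a DFA (subset construction, then merging equivalent states) gives the minimal DFA with states {r0, r1, r2, r3, r4, r5, r6}, start state r0, accepting states {r1, r3, r5} and transitions r0: 0→r1, 1→r2; r1: 0→r3, 1→r4; r2: 0→r2, 1→r2; r3: 0→r2, 1→r2; r4: 0→r3, 1→r5; r5: 0→r3, 1→r6; r6: 0→r3, 1→r6.
Exploring the product automaton M1 × M2 from the start pair (r0, p3), following both machines on each input symbol, reaches 7 state pairs: (r0, p3), (r1, p6), (r2, p5), (r3, p0), (r4, p1), (r5, p2), (r6, p4).
M1 accepts in {r1, r3, r5} and M2 accepts in {p0, p2, p6}. In every reachable pair the two components are either both accepting — (r1, p6), (r3, p0), (r5, p2) — or both non-accepting, so no string is accepted by exactly one of the machines: L(M1) \ L(M2) and L(M2) \ L(M1) are both empty.
Hence every string is accepted by M1 iff it is accepted by M2, and the two languages coincide.

Yes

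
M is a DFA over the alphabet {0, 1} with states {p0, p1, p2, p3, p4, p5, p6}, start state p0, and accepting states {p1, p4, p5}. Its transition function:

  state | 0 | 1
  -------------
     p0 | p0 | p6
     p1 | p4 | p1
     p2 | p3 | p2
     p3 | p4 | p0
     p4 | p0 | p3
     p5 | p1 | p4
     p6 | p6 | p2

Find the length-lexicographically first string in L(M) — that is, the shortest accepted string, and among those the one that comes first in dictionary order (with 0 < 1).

1100

A breadth-first search from p0 reaches an accepting state first via the path p0 → p6 → p2 → p3 → p4 on input 1100.
No string of length < 4 is accepted (BFS exhausts all shorter strings without reaching an accepting state), and 1100 is the lexicographically least accepting string of length 4.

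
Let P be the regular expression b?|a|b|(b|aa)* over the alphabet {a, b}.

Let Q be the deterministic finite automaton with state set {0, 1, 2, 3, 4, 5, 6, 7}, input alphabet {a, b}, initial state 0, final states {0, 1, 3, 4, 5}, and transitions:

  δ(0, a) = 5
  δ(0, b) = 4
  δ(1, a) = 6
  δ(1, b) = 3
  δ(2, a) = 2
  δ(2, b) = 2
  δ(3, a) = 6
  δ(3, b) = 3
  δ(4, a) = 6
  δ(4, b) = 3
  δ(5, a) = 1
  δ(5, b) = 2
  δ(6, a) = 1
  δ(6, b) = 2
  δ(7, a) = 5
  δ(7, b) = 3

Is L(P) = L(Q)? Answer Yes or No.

Converting the expression P to a DFA (subset construction, then merging equivalent states) gives the minimal DFA with states {p0, p1, p2, p3, p4}, start state p0, accepting states {p0, p1, p2} and transitions p0: a→p1, b→p2; p1: a→p2, b→p3; p2: a→p4, b→p2; p3: a→p3, b→p3; p4: a→p2, b→p3.
Exploring the product automaton P × Q from the start pair (p0, 0), following both machines on each input symbol, reaches 7 state pairs: (p0, 0), (p1, 5), (p2, 4), (p2, 1), (p3, 2), (p4, 6), (p2, 3).
P accepts in {p0, p1, p2} and Q accepts in {0, 1, 3, 4, 5}. In every reachable pair the two components are either both accepting — (p0, 0), (p1, 5), (p2, 4), (p2, 1), (p2, 3) — or both non-accepting, so no string is accepted by exactly one of the machines: L(P) \ L(Q) and L(Q) \ L(P) are both empty.
Hence every string is accepted by P iff it is accepted by Q, and the two languages coincide.

Yes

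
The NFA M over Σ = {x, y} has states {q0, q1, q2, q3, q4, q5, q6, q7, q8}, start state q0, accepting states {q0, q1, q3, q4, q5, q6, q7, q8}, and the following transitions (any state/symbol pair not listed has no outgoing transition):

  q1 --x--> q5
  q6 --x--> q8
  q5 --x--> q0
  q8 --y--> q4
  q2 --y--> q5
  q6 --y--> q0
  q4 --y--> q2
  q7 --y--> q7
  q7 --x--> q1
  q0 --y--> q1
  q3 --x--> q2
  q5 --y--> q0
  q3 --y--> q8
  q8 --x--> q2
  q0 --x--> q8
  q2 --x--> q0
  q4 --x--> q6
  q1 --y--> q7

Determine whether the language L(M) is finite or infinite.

State q0 is reachable from the start and can reach an accepting state, and it lies on the cycle q0 → q8 → q2 → q0.
Traversing that cycle any number of times yields accepted strings of unbounded length, so the language is infinite.

infinite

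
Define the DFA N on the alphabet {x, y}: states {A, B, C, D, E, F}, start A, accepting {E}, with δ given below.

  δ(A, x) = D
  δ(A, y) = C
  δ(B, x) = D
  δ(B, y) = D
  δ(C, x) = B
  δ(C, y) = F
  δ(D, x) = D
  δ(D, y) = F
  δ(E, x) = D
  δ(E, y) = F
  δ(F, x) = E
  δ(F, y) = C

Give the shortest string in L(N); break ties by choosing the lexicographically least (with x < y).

A breadth-first search from A reaches an accepting state first via the path A → D → F → E on input xyx.
No string of length < 3 is accepted (BFS exhausts all shorter strings without reaching an accepting state), and xyx is the lexicographically least accepting string of length 3.

xyx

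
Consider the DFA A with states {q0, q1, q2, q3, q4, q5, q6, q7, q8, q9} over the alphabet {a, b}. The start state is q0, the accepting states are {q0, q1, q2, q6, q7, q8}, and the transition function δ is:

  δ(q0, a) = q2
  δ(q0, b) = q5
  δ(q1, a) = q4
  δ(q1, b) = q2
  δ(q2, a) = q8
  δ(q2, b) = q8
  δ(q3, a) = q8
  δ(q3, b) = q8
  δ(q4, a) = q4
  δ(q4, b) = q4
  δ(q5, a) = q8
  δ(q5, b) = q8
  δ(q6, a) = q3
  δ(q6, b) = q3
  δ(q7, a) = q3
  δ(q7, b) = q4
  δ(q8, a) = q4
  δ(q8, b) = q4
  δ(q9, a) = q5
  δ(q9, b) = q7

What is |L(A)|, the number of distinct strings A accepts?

6

The useful subgraph on states {q0, q2, q5, q8} is acyclic, so L(A) is finite; the longest accepting path visits 3 useful states, giving maximum string length 2.
Counting accepting paths from q0 by length: 1 of length 0, 1 of length 1, 4 of length 2. Total 6.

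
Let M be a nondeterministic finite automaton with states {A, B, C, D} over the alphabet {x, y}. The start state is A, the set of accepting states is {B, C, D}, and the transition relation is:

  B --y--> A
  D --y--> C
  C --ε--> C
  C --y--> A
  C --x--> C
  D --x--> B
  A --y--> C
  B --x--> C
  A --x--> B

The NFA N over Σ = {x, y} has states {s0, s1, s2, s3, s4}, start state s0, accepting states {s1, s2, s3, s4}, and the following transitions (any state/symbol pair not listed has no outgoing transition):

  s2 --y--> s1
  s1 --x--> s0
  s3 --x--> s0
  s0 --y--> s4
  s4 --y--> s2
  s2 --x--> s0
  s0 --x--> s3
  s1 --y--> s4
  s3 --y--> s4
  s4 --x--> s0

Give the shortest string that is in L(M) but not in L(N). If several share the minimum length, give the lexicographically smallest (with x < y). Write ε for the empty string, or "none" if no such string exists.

The string xx is accepted by M but not by N.
No shorter string lies in the difference, and xx is the lexicographically first length-2 string in L(M) \ L(N).

xx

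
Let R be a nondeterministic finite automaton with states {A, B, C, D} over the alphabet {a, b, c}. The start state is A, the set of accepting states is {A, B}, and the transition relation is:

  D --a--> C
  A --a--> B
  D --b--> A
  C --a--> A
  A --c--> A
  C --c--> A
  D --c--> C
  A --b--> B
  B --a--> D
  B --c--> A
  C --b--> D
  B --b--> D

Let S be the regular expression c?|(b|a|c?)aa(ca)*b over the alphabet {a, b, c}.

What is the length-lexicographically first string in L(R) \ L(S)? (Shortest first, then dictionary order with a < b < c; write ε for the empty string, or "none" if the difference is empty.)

The string a is accepted by R but not by S.
No shorter string lies in the difference, and a is the lexicographically first length-1 string in L(R) \ L(S).

a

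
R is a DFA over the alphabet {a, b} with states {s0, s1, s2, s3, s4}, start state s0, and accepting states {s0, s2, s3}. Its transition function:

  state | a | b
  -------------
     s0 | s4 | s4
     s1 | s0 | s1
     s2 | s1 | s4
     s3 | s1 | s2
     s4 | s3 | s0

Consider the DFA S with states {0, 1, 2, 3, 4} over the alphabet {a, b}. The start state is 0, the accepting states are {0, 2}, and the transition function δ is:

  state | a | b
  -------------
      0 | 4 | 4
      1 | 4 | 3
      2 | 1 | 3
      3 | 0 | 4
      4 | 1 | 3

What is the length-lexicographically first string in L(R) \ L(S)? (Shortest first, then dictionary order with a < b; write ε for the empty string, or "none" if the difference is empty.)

aa

The string aa is accepted by R but not by S.
No shorter string lies in the difference, and aa is the lexicographically first length-2 string in L(R) \ L(S).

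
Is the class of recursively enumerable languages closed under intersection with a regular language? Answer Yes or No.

Yes

First check the input against a DFA for the regular language; if it passes, run the recogniser for L and accept when it does.
So the recursively enumerable languages are closed under intersection with a regular language.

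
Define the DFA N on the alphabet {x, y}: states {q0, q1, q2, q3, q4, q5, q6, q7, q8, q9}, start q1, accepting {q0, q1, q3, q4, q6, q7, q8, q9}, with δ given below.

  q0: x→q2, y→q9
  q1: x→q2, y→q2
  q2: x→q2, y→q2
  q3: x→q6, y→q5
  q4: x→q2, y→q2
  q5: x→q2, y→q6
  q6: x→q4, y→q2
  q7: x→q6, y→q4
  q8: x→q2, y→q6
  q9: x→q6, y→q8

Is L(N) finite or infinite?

The useful states (reachable from q1 and able to reach an accepting state) are {q1}.
Restricted to these states the transition graph has no cycle, so every accepting path has bounded length and L is finite.

finite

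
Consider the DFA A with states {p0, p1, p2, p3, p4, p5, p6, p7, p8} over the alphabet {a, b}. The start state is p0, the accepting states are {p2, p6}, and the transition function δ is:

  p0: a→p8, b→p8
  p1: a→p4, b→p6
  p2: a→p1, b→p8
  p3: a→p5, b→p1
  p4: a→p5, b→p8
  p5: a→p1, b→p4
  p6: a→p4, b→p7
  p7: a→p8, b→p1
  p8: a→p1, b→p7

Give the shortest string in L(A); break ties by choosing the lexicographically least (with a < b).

aab

A breadth-first search from p0 reaches an accepting state first via the path p0 → p8 → p1 → p6 on input aab.
No string of length < 3 is accepted (BFS exhausts all shorter strings without reaching an accepting state), and aab is the lexicographically least accepting string of length 3.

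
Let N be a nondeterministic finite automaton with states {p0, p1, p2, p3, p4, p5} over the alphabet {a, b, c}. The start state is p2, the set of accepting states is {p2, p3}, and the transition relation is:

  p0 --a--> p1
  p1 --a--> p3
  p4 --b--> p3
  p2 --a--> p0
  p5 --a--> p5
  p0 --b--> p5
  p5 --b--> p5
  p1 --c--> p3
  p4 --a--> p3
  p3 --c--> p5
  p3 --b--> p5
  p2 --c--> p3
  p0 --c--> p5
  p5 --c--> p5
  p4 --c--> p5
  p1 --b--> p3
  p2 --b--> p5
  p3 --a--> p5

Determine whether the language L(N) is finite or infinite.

The useful states (reachable from p2 and able to reach an accepting state) are {p0, p1, p2, p3}.
Restricted to these states the transition graph has no cycle, so every accepting path has bounded length and L is finite.

finite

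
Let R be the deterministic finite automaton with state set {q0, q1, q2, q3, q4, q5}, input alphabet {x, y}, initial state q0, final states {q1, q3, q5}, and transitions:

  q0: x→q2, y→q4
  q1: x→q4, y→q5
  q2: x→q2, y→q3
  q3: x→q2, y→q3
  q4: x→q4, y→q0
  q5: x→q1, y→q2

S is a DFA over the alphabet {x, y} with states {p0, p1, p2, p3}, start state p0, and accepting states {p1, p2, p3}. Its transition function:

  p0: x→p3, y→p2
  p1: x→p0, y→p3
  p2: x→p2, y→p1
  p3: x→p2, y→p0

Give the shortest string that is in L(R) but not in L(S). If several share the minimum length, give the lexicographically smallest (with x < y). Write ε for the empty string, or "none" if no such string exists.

xy

The string xy is accepted by R but not by S.
No shorter string lies in the difference, and xy is the lexicographically first length-2 string in L(R) \ L(S).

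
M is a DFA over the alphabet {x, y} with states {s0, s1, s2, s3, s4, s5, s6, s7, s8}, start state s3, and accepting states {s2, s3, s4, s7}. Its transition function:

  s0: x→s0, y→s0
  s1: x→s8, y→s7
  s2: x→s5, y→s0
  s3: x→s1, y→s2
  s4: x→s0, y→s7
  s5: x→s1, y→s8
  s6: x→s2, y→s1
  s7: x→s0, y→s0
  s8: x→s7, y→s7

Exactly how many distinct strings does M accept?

The useful subgraph on states {s1, s2, s3, s5, s7, s8} is acyclic, so L(M) is finite; the longest accepting path visits 6 useful states, giving maximum string length 5.
Counting accepting paths from s3 by length: 1 of length 0, 1 of length 1, 1 of length 2, 2 of length 3, 3 of length 4, 2 of length 5. Total 10.

10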